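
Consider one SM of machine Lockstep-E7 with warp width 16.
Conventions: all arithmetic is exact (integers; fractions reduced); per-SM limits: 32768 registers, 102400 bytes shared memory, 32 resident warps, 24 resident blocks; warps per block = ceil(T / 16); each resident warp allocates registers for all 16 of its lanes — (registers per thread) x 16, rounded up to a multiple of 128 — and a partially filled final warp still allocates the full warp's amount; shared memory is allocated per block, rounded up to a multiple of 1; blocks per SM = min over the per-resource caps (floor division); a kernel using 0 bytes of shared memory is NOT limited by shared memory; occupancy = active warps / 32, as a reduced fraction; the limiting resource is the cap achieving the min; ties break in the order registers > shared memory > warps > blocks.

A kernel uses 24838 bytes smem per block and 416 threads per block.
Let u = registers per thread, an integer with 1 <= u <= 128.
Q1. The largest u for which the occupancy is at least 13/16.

Answer: u = 72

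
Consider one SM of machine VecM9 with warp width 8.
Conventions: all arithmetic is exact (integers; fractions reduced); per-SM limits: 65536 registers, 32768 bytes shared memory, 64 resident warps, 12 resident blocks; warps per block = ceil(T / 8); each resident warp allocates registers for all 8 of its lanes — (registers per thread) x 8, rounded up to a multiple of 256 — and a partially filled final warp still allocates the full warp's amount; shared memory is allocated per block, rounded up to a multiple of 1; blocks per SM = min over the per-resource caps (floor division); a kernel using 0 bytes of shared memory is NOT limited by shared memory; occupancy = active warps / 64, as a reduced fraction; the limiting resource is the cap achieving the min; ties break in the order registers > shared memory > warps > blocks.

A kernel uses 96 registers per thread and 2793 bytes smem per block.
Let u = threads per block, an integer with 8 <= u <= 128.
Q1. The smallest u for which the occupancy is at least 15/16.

Answer: u = 41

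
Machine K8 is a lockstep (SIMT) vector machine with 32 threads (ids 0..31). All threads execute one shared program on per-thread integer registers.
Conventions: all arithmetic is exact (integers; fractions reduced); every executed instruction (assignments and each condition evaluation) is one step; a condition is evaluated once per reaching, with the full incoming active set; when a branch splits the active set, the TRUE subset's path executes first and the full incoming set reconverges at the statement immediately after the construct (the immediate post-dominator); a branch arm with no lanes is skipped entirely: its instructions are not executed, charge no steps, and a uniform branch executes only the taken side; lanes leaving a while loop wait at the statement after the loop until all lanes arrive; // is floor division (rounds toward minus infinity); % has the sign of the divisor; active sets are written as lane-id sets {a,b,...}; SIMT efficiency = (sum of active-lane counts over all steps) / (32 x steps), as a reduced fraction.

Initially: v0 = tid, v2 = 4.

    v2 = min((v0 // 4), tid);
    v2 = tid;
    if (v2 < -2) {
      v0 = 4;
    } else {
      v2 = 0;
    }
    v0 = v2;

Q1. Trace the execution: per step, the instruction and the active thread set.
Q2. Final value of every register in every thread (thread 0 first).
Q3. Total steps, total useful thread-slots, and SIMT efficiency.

step 0: v2 <- min((v0 // 4), tid)    {0,1,2,3,4,5,6,7,8,9,10,11,12,13,14,15,16,17,18,19,20,21,22,23,24,25,26,27,28,29,30,31}
step 1: v2 <- tid                    {0,1,2,3,4,5,6,7,8,9,10,11,12,13,14,15,16,17,18,19,20,21,22,23,24,25,26,27,28,29,30,31}
step 2: eval (v2 < -2)               {0,1,2,3,4,5,6,7,8,9,10,11,12,13,14,15,16,17,18,19,20,21,22,23,24,25,26,27,28,29,30,31}
step 3: v2 <- 0                      {0,1,2,3,4,5,6,7,8,9,10,11,12,13,14,15,16,17,18,19,20,21,22,23,24,25,26,27,28,29,30,31}
step 4: v0 <- v2                     {0,1,2,3,4,5,6,7,8,9,10,11,12,13,14,15,16,17,18,19,20,21,22,23,24,25,26,27,28,29,30,31}

Answer: 5 steps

v0: 0,0,0,0,0,0,0,0,0,0,0,0,0,0,0,0,0,0,0,0,0,0,0,0,0,0,0,0,0,0,0,0
v2: 0,0,0,0,0,0,0,0,0,0,0,0,0,0,0,0,0,0,0,0,0,0,0,0,0,0,0,0,0,0,0,0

steps = 5; useful = 160; efficiency = 160/160 = 1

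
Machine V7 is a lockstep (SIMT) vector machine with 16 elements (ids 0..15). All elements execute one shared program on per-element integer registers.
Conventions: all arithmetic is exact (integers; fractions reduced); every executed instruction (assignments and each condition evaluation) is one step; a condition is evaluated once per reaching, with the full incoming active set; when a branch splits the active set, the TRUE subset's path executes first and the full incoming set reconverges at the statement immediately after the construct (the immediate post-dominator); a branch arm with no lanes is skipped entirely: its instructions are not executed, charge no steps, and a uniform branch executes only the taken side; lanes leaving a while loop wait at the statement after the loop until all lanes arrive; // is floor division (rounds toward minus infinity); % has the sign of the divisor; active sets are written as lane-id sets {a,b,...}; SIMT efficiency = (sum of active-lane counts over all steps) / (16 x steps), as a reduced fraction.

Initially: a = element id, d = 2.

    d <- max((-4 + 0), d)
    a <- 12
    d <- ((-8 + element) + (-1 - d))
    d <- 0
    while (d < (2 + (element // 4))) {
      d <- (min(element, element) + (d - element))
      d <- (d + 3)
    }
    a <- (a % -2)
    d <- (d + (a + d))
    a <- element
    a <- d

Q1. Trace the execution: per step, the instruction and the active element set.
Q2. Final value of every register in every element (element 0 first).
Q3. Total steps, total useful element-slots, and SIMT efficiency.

step 0: d <- max((-4 + 0), d)        {0,1,2,3,4,5,6,7,8,9,10,11,12,13,14,15}
step 1: a <- 12                      {0,1,2,3,4,5,6,7,8,9,10,11,12,13,14,15}
step 2: d <- ((-8 + element) + (-1 - d)) {0,1,2,3,4,5,6,7,8,9,10,11,12,13,14,15}
step 3: d <- 0                       {0,1,2,3,4,5,6,7,8,9,10,11,12,13,14,15}
step 4: eval (d < (2 + (element // 4))) {0,1,2,3,4,5,6,7,8,9,10,11,12,13,14,15}
step 5: d <- (min(element, element) + (d - element)) {0,1,2,3,4,5,6,7,8,9,10,11,12,13,14,15}
step 6: d <- (d + 3)                 {0,1,2,3,4,5,6,7,8,9,10,11,12,13,14,15}
step 7: eval (d < (2 + (element // 4))) {0,1,2,3,4,5,6,7,8,9,10,11,12,13,14,15}
step 8: d <- (min(element, element) + (d - element)) {8,9,10,11,12,13,14,15}
step 9: d <- (d + 3)                 {8,9,10,11,12,13,14,15}
step 10: eval (d < (2 + (element // 4))) {8,9,10,11,12,13,14,15}
step 11: a <- (a % -2)                {0,1,2,3,4,5,6,7,8,9,10,11,12,13,14,15}
step 12: d <- (d + (a + d))           {0,1,2,3,4,5,6,7,8,9,10,11,12,13,14,15}
step 13: a <- element                 {0,1,2,3,4,5,6,7,8,9,10,11,12,13,14,15}
step 14: a <- d                       {0,1,2,3,4,5,6,7,8,9,10,11,12,13,14,15}

Answer: 15 steps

a: 6,6,6,6,6,6,6,6,12,12,12,12,12,12,12,12
d: 6,6,6,6,6,6,6,6,12,12,12,12,12,12,12,12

steps = 15; useful = 216; efficiency = 216/240 = 9/10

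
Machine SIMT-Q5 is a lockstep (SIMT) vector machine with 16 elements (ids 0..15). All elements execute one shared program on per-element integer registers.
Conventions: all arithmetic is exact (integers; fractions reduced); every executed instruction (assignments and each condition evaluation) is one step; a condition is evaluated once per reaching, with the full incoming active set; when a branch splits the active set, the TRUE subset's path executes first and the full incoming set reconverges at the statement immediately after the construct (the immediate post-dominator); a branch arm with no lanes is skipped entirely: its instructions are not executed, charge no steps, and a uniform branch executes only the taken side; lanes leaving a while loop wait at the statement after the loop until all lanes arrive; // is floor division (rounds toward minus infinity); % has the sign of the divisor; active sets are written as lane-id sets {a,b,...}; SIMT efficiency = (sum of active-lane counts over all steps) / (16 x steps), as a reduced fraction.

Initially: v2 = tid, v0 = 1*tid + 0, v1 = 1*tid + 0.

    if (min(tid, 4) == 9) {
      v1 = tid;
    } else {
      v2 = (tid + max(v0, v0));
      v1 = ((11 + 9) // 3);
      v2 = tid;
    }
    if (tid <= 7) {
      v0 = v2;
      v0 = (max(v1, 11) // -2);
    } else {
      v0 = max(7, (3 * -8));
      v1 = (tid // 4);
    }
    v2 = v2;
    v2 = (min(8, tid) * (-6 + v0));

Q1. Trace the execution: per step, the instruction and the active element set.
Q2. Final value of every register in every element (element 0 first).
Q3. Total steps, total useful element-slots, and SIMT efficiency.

step 0: eval (min(tid, 4) == 9)      {0,1,2,3,4,5,6,7,8,9,10,11,12,13,14,15}
step 1: v2 <- (tid + max(v0, v0))    {0,1,2,3,4,5,6,7,8,9,10,11,12,13,14,15}
step 2: v1 <- ((11 + 9) // 3)        {0,1,2,3,4,5,6,7,8,9,10,11,12,13,14,15}
step 3: v2 <- tid                    {0,1,2,3,4,5,6,7,8,9,10,11,12,13,14,15}
step 4: eval (tid <= 7)              {0,1,2,3,4,5,6,7,8,9,10,11,12,13,14,15}
step 5: v0 <- v2                     {0,1,2,3,4,5,6,7}
step 6: v0 <- (max(v1, 11) // -2)    {0,1,2,3,4,5,6,7}
step 7: v0 <- max(7, (3 * -8))       {8,9,10,11,12,13,14,15}
step 8: v1 <- (tid // 4)             {8,9,10,11,12,13,14,15}
step 9: v2 <- v2                     {0,1,2,3,4,5,6,7,8,9,10,11,12,13,14,15}
step 10: v2 <- (min(8, tid) * (-6 + v0)) {0,1,2,3,4,5,6,7,8,9,10,11,12,13,14,15}

Answer: 11 steps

v2: 0,-12,-24,-36,-48,-60,-72,-84,8,8,8,8,8,8,8,8
v0: -6,-6,-6,-6,-6,-6,-6,-6,7,7,7,7,7,7,7,7
v1: 6,6,6,6,6,6,6,6,2,2,2,2,3,3,3,3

steps = 11; useful = 144; efficiency = 144/176 = 9/11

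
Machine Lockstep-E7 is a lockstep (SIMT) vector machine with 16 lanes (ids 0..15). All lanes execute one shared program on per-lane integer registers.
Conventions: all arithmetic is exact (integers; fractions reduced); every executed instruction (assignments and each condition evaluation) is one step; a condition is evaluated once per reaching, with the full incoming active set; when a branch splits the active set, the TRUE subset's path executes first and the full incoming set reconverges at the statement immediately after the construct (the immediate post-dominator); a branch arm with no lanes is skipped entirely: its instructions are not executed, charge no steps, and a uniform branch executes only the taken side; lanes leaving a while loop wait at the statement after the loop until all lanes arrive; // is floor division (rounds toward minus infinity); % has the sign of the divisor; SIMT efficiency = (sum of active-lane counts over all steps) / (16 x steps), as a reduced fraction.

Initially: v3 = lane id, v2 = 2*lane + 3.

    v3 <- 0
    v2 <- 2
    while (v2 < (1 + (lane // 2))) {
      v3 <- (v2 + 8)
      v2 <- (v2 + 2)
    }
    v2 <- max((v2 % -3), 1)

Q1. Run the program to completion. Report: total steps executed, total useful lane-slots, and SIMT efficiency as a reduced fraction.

Answer: 13 steps, 136 useful, 17/26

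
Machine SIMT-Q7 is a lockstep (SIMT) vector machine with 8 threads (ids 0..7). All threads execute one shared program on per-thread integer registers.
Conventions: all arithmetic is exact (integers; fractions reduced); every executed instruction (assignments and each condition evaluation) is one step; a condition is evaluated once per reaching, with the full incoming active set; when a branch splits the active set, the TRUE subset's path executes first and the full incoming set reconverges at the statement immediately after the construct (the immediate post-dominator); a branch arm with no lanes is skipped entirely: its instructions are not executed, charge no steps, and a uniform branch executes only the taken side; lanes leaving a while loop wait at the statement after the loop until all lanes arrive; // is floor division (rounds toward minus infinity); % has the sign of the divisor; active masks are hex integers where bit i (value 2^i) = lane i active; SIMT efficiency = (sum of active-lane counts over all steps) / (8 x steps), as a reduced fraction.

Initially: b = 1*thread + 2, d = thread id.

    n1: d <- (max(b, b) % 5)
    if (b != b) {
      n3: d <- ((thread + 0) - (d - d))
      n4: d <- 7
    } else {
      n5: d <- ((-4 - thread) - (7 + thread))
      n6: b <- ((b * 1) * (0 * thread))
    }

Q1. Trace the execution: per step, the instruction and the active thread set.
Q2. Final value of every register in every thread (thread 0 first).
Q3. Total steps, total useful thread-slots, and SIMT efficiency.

step 0: d <- (max(b, b) % 5)         0xff
step 1: eval (b != b)                0xff
step 2: d <- ((-4 - thread) - (7 + thread)) 0xff
step 3: b <- ((b * 1) * (0 * thread)) 0xff

Answer: 4 steps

b: 0,0,0,0,0,0,0,0
d: -11,-13,-15,-17,-19,-21,-23,-25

steps = 4; useful = 32; efficiency = 32/32 = 1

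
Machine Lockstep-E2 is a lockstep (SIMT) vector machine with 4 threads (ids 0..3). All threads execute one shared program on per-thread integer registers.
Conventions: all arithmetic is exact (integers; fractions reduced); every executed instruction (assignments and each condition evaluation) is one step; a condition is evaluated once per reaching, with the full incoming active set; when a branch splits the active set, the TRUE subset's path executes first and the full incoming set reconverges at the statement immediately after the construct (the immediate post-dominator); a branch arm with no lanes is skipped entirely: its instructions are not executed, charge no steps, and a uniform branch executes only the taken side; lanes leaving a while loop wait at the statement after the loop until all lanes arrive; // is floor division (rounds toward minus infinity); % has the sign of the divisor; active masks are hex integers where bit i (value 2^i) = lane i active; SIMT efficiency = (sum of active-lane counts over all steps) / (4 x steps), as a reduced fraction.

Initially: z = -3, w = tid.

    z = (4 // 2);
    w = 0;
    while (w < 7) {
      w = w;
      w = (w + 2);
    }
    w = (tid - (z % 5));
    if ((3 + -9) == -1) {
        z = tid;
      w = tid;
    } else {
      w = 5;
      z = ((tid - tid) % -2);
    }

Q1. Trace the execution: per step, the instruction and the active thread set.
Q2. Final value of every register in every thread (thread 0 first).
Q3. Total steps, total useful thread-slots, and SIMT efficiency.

step 0: z <- (4 // 2)                0xf
step 1: w <- 0                       0xf
step 2: eval (w < 7)                 0xf
step 3: w <- w                       0xf
step 4: w <- (w + 2)                 0xf
step 5: eval (w < 7)                 0xf
step 6: w <- w                       0xf
step 7: w <- (w + 2)                 0xf
step 8: eval (w < 7)                 0xf
step 9: w <- w                       0xf
step 10: w <- (w + 2)                 0xf
step 11: eval (w < 7)                 0xf
step 12: w <- w                       0xf
step 13: w <- (w + 2)                 0xf
step 14: eval (w < 7)                 0xf
step 15: w <- (tid - (z % 5))         0xf
step 16: eval ((3 + -9) == -1)        0xf
step 17: w <- 5                       0xf
step 18: z <- ((tid - tid) % -2)      0xf

Answer: 19 steps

z: 0,0,0,0
w: 5,5,5,5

steps = 19; useful = 76; efficiency = 76/76 = 1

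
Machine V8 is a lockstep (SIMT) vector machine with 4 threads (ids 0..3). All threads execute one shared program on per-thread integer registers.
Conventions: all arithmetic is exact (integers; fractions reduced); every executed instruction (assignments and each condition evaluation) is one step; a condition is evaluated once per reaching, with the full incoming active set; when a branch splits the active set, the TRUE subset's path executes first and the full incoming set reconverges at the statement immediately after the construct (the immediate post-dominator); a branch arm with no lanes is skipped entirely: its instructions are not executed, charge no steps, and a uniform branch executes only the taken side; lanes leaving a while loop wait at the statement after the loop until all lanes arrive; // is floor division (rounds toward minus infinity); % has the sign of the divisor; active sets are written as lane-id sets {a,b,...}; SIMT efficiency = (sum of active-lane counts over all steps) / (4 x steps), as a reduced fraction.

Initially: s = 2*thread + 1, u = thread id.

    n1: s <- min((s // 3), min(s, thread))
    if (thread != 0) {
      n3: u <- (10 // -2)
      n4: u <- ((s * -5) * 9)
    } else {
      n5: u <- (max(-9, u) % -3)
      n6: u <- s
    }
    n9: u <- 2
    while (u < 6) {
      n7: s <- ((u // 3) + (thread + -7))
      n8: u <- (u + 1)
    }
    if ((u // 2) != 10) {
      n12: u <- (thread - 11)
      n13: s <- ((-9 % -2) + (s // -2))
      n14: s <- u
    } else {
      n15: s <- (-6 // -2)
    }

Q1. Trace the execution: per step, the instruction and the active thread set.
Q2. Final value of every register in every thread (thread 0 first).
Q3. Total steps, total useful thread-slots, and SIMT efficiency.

step 0: s <- min((s // 3), min(s, thread)) {0,1,2,3}
step 1: eval (thread != 0)           {0,1,2,3}
step 2: u <- (10 // -2)              {1,2,3}
step 3: u <- ((s * -5) * 9)          {1,2,3}
step 4: u <- (max(-9, u) % -3)       {0}
step 5: u <- s                       {0}
step 6: u <- 2                       {0,1,2,3}
step 7: eval (u < 6)                 {0,1,2,3}
step 8: s <- ((u // 3) + (thread + -7)) {0,1,2,3}
step 9: u <- (u + 1)                 {0,1,2,3}
step 10: eval (u < 6)                 {0,1,2,3}
step 11: s <- ((u // 3) + (thread + -7)) {0,1,2,3}
step 12: u <- (u + 1)                 {0,1,2,3}
step 13: eval (u < 6)                 {0,1,2,3}
step 14: s <- ((u // 3) + (thread + -7)) {0,1,2,3}
step 15: u <- (u + 1)                 {0,1,2,3}
step 16: eval (u < 6)                 {0,1,2,3}
step 17: s <- ((u // 3) + (thread + -7)) {0,1,2,3}
step 18: u <- (u + 1)                 {0,1,2,3}
step 19: eval (u < 6)                 {0,1,2,3}
step 20: eval ((u // 2) != 10)        {0,1,2,3}
step 21: u <- (thread - 11)           {0,1,2,3}
step 22: s <- ((-9 % -2) + (s // -2)) {0,1,2,3}
step 23: s <- u                       {0,1,2,3}

Answer: 24 steps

s: -11,-10,-9,-8
u: -11,-10,-9,-8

steps = 24; useful = 88; efficiency = 88/96 = 11/12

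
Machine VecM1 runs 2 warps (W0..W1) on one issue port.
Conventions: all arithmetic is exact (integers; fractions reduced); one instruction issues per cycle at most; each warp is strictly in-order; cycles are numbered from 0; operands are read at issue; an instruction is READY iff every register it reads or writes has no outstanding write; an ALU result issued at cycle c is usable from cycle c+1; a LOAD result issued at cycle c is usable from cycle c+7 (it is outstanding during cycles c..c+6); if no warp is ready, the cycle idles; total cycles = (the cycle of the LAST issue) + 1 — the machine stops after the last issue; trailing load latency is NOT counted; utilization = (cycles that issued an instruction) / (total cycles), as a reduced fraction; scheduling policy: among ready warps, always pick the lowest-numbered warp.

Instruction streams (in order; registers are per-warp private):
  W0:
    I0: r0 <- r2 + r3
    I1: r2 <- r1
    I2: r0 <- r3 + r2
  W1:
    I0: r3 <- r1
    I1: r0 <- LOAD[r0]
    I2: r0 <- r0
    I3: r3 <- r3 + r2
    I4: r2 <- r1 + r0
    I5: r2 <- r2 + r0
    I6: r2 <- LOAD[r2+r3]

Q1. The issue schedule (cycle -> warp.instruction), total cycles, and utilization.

cycle 0: W0.I0
cycle 1: W0.I1
cycle 2: W0.I2
cycle 3: W1.I0
cycle 4: W1.I1
cycle 5: idle
cycle 6: idle
cycle 7: idle
cycle 8: idle
cycle 9: idle
cycle 10: idle
cycle 11: W1.I2
cycle 12: W1.I3
cycle 13: W1.I4
cycle 14: W1.I5
cycle 15: W1.I6

Answer: 16 cycles, utilization 5/8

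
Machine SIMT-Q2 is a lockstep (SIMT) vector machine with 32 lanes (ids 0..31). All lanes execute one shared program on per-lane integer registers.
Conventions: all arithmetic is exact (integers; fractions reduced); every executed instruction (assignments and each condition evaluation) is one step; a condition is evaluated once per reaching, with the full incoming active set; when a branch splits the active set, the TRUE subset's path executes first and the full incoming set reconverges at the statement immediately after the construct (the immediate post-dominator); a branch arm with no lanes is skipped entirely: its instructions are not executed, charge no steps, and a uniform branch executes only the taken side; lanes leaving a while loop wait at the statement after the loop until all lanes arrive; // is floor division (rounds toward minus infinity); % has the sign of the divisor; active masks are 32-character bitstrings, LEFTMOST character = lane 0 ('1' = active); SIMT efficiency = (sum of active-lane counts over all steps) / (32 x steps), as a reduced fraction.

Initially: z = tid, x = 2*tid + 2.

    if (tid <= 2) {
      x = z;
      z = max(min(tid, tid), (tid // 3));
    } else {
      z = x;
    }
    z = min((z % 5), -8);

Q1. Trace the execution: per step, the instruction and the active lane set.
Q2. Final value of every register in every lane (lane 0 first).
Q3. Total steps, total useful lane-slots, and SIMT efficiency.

step 0: eval (tid <= 2)              11111111111111111111111111111111
step 1: x <- z                       11100000000000000000000000000000
step 2: z <- max(min(tid, tid), (tid // 3)) 11100000000000000000000000000000
step 3: z <- x                       00011111111111111111111111111111
step 4: z <- min((z % 5), -8)        11111111111111111111111111111111

Answer: 5 steps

z: -8,-8,-8,-8,-8,-8,-8,-8,-8,-8,-8,-8,-8,-8,-8,-8,-8,-8,-8,-8,-8,-8,-8,-8,-8,-8,-8,-8,-8,-8,-8,-8
x: 0,1,2,8,10,12,14,16,18,20,22,24,26,28,30,32,34,36,38,40,42,44,46,48,50,52,54,56,58,60,62,64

steps = 5; useful = 99; efficiency = 99/160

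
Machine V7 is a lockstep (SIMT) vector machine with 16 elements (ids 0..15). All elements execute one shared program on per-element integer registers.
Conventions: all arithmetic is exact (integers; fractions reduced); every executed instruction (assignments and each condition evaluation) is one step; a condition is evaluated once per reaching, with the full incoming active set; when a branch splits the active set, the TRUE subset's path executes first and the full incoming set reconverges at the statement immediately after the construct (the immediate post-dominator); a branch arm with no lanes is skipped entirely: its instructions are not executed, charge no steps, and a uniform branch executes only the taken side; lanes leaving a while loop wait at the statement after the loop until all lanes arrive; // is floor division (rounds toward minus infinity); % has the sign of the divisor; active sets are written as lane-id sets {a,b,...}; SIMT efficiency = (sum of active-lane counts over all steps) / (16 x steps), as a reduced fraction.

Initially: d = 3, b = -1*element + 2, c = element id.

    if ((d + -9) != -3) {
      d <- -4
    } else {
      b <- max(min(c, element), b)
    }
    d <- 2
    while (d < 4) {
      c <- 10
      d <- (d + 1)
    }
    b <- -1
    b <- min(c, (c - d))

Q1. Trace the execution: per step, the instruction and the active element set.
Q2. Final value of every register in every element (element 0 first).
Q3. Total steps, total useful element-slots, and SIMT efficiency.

step 0: eval ((d + -9) != -3)        {0,1,2,3,4,5,6,7,8,9,10,11,12,13,14,15}
step 1: d <- -4                      {0,1,2,3,4,5,6,7,8,9,10,11,12,13,14,15}
step 2: d <- 2                       {0,1,2,3,4,5,6,7,8,9,10,11,12,13,14,15}
step 3: eval (d < 4)                 {0,1,2,3,4,5,6,7,8,9,10,11,12,13,14,15}
step 4: c <- 10                      {0,1,2,3,4,5,6,7,8,9,10,11,12,13,14,15}
step 5: d <- (d + 1)                 {0,1,2,3,4,5,6,7,8,9,10,11,12,13,14,15}
step 6: eval (d < 4)                 {0,1,2,3,4,5,6,7,8,9,10,11,12,13,14,15}
step 7: c <- 10                      {0,1,2,3,4,5,6,7,8,9,10,11,12,13,14,15}
step 8: d <- (d + 1)                 {0,1,2,3,4,5,6,7,8,9,10,11,12,13,14,15}
step 9: eval (d < 4)                 {0,1,2,3,4,5,6,7,8,9,10,11,12,13,14,15}
step 10: b <- -1                      {0,1,2,3,4,5,6,7,8,9,10,11,12,13,14,15}
step 11: b <- min(c, (c - d))         {0,1,2,3,4,5,6,7,8,9,10,11,12,13,14,15}

Answer: 12 steps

d: 4,4,4,4,4,4,4,4,4,4,4,4,4,4,4,4
b: 6,6,6,6,6,6,6,6,6,6,6,6,6,6,6,6
c: 10,10,10,10,10,10,10,10,10,10,10,10,10,10,10,10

steps = 12; useful = 192; efficiency = 192/192 = 1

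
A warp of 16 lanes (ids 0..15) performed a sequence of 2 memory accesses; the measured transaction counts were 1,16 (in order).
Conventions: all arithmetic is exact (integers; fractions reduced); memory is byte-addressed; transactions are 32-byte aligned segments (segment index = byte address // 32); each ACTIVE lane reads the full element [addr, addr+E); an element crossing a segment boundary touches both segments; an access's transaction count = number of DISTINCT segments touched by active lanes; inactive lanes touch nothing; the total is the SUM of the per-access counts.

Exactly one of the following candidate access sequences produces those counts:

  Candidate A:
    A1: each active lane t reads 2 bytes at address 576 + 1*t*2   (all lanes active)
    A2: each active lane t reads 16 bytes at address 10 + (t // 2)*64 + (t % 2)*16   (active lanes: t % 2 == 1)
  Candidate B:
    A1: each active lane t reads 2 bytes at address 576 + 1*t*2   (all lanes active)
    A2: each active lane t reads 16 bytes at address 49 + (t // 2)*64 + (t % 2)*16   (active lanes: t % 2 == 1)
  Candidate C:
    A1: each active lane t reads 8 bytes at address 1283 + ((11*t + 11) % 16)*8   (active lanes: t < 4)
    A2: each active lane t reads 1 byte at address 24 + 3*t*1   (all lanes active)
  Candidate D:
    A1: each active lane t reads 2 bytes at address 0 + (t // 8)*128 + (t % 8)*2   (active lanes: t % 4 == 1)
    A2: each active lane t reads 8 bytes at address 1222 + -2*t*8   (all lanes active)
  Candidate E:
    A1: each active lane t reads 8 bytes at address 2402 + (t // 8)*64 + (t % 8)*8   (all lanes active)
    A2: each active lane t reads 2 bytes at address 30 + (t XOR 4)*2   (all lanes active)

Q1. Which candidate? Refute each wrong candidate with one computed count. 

B: A2 gives 8 transactions, not 16
C: A1 gives 4 transactions, not 1
D: A1 gives 2 transactions, not 1
E: A1 gives 5 transactions, not 1
A: all counts match (1,16)

Answer: A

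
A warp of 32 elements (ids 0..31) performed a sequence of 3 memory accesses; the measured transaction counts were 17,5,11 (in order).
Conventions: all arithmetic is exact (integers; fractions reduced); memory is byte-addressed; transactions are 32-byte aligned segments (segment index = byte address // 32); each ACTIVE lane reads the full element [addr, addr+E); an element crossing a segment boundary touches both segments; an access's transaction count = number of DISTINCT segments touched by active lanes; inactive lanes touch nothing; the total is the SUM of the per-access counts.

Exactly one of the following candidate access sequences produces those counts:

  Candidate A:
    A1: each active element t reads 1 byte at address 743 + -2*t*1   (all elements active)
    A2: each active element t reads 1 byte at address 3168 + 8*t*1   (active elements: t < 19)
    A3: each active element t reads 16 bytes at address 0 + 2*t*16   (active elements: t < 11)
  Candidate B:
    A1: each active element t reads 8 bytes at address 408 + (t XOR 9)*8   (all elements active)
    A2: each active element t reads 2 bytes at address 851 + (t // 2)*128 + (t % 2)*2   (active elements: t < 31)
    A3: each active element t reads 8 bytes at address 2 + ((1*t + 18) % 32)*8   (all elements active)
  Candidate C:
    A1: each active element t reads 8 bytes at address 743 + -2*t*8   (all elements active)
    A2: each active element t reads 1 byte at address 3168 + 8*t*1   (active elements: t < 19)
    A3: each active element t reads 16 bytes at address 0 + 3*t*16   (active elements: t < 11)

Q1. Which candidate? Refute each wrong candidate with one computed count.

A: A1 gives 3 transactions, not 17
B: A1 gives 9 transactions, not 17
C: all counts match (17,5,11)

Answer: C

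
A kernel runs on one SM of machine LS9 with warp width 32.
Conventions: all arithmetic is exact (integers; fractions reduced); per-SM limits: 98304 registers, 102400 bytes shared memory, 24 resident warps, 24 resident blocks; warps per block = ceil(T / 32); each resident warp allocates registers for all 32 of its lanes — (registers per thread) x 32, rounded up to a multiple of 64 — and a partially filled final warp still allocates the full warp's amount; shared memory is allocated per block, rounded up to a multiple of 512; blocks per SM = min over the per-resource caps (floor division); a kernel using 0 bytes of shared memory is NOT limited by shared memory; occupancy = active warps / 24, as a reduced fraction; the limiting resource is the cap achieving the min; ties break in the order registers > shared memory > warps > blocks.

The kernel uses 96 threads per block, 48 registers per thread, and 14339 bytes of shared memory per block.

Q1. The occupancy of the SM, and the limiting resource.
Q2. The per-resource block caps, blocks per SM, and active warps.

Answer: occupancy 3/4, limited by shared memory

registers: 21 blocks
shared memory: 6 blocks
warps: 8 blocks
blocks: 24 blocks

Answer: 6 blocks, 18 active warps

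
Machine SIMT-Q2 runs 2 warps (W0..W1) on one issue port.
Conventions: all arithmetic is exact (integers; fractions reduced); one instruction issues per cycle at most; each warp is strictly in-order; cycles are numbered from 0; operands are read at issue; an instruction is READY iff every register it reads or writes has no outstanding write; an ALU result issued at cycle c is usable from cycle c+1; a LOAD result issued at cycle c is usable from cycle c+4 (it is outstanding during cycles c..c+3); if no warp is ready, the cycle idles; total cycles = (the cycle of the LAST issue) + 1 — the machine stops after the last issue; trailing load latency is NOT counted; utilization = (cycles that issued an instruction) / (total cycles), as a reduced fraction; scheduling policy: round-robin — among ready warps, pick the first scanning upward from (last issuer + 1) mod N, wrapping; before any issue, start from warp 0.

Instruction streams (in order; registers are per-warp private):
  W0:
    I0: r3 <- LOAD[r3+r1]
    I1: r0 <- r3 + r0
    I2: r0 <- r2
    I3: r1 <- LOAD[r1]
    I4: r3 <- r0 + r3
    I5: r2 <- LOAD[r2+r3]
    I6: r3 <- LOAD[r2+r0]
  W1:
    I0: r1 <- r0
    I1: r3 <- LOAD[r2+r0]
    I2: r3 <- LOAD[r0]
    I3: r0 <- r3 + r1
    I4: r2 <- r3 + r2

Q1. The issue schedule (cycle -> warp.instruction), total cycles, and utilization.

cycle 0: W0.I0
cycle 1: W1.I0
cycle 2: W1.I1
cycle 3: idle
cycle 4: W0.I1
cycle 5: W0.I2
cycle 6: W1.I2
cycle 7: W0.I3
cycle 8: W0.I4
cycle 9: W0.I5
cycle 10: W1.I3
cycle 11: W1.I4
cycle 12: idle
cycle 13: W0.I6

Answer: 14 cycles, utilization 6/7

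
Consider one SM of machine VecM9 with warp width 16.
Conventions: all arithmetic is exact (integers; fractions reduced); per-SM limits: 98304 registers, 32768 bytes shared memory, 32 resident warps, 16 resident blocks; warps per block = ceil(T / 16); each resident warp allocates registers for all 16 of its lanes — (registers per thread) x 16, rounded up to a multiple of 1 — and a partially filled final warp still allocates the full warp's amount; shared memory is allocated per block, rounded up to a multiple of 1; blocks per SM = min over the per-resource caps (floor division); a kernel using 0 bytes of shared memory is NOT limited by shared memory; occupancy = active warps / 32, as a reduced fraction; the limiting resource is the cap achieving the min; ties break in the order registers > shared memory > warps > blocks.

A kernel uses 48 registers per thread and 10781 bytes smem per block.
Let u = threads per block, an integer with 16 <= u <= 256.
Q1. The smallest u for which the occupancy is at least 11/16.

Answer: u = 113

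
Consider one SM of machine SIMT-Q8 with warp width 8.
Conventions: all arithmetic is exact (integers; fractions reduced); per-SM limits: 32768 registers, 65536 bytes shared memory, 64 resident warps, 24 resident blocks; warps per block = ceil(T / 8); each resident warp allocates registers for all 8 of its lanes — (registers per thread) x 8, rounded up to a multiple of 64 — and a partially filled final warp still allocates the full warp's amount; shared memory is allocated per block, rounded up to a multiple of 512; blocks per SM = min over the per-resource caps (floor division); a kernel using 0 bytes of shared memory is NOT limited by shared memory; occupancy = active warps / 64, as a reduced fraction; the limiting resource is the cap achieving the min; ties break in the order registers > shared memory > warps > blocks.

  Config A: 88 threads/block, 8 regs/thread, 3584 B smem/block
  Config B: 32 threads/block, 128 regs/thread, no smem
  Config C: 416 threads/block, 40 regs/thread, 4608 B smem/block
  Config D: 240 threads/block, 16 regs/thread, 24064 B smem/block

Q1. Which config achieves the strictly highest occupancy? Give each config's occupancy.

occupancies: A 55/64, B 1/2, C 13/16, D 15/16

Answer: D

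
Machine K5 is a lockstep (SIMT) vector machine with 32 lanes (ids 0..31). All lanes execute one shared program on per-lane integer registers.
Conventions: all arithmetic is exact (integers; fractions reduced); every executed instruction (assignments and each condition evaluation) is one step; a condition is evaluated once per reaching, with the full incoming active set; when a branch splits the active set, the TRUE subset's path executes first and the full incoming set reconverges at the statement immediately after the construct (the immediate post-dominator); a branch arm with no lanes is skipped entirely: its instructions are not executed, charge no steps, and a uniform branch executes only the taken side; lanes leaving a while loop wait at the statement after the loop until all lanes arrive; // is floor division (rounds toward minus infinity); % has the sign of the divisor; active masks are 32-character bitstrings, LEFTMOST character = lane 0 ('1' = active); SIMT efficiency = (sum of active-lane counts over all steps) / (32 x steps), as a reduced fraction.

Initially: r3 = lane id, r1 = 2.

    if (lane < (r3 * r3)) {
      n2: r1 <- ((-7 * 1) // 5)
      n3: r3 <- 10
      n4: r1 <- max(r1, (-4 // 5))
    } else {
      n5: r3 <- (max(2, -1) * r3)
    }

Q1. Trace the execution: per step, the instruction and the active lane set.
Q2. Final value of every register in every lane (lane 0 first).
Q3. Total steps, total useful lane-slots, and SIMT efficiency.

step 0: eval (lane < (r3 * r3))      11111111111111111111111111111111
step 1: r1 <- ((-7 * 1) // 5)        00111111111111111111111111111111
step 2: r3 <- 10                     00111111111111111111111111111111
step 3: r1 <- max(r1, (-4 // 5))     00111111111111111111111111111111
step 4: r3 <- (max(2, -1) * r3)      11000000000000000000000000000000

Answer: 5 steps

r3: 0,2,10,10,10,10,10,10,10,10,10,10,10,10,10,10,10,10,10,10,10,10,10,10,10,10,10,10,10,10,10,10
r1: 2,2,-1,-1,-1,-1,-1,-1,-1,-1,-1,-1,-1,-1,-1,-1,-1,-1,-1,-1,-1,-1,-1,-1,-1,-1,-1,-1,-1,-1,-1,-1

steps = 5; useful = 124; efficiency = 124/160 = 31/40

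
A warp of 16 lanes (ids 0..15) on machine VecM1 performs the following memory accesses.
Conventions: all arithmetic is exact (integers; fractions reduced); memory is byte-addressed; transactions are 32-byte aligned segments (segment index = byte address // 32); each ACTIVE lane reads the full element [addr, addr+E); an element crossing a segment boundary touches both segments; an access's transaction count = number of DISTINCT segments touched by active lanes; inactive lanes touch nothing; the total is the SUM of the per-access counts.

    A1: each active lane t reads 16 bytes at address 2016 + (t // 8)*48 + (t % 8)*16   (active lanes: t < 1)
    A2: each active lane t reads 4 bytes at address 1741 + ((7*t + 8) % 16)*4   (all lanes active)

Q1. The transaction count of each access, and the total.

A1: 1 transaction
A2: 3 transactions

Answer: 1,3; total 4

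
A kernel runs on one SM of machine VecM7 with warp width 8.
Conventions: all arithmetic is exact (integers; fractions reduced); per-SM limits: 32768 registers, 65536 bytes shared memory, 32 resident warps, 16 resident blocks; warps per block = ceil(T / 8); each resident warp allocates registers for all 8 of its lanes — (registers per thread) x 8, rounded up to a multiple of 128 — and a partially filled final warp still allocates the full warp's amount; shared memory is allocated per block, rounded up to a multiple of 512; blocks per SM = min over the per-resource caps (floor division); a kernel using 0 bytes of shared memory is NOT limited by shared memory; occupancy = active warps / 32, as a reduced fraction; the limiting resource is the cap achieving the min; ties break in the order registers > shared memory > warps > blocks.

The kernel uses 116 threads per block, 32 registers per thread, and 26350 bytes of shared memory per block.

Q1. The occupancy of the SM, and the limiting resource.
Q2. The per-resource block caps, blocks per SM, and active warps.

Answer: occupancy 15/16, limited by shared memory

registers: 8 blocks
shared memory: 2 blocks
warps: 2 blocks
blocks: 16 blocks

Answer: 2 blocks, 30 active warps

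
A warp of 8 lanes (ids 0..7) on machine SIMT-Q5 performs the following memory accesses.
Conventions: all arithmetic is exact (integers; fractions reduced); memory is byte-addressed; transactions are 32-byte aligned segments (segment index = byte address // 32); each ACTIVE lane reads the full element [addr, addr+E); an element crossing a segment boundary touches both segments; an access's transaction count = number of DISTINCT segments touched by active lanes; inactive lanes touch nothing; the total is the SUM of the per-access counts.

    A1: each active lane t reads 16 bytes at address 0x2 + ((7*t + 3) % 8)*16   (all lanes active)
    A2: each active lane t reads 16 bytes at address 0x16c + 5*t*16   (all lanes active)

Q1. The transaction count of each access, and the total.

A1: 5 transactions
A2: 12 transactions

Answer: 5,12; total 17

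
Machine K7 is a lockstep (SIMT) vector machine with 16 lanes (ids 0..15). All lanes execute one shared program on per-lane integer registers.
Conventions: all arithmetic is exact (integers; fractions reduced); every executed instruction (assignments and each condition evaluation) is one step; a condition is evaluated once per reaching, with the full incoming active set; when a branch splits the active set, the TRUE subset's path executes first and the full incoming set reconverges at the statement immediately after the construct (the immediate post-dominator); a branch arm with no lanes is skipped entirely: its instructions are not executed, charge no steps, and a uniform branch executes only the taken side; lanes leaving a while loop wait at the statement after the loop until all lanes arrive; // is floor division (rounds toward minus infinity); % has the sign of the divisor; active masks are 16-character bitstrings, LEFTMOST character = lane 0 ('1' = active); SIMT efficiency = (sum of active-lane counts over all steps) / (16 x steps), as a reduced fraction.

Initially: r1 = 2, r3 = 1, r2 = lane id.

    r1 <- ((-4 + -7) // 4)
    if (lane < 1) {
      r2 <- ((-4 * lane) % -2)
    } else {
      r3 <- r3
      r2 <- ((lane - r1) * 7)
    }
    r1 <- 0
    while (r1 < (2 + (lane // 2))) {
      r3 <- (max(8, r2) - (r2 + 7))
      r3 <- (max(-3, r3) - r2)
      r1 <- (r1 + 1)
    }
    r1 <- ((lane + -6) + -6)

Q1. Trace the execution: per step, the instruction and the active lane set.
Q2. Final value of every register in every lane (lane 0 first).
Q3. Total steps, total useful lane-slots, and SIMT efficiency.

step 0: r1 <- ((-4 + -7) // 4)       1111111111111111
step 1: eval (lane < 1)              1111111111111111
step 2: r2 <- ((-4 * lane) % -2)     1000000000000000
step 3: r3 <- r3                     0111111111111111
step 4: r2 <- ((lane - r1) * 7)      0111111111111111
step 5: r1 <- 0                      1111111111111111
step 6: eval (r1 < (2 + (lane // 2))) 1111111111111111
step 7: r3 <- (max(8, r2) - (r2 + 7)) 1111111111111111
step 8: r3 <- (max(-3, r3) - r2)     1111111111111111
step 9: r1 <- (r1 + 1)               1111111111111111
step 10: eval (r1 < (2 + (lane // 2))) 1111111111111111
step 11: r3 <- (max(8, r2) - (r2 + 7)) 1111111111111111
step 12: r3 <- (max(-3, r3) - r2)     1111111111111111
step 13: r1 <- (r1 + 1)               1111111111111111
step 14: eval (r1 < (2 + (lane // 2))) 1111111111111111
step 15: r3 <- (max(8, r2) - (r2 + 7)) 0011111111111111
step 16: r3 <- (max(-3, r3) - r2)     0011111111111111
step 17: r1 <- (r1 + 1)               0011111111111111
step 18: eval (r1 < (2 + (lane // 2))) 0011111111111111
step 19: r3 <- (max(8, r2) - (r2 + 7)) 0000111111111111
step 20: r3 <- (max(-3, r3) - r2)     0000111111111111
step 21: r1 <- (r1 + 1)               0000111111111111
step 22: eval (r1 < (2 + (lane // 2))) 0000111111111111
step 23: r3 <- (max(8, r2) - (r2 + 7)) 0000001111111111
step 24: r3 <- (max(-3, r3) - r2)     0000001111111111
step 25: r1 <- (r1 + 1)               0000001111111111
step 26: eval (r1 < (2 + (lane // 2))) 0000001111111111
step 27: r3 <- (max(8, r2) - (r2 + 7)) 0000000011111111
step 28: r3 <- (max(-3, r3) - r2)     0000000011111111
step 29: r1 <- (r1 + 1)               0000000011111111
step 30: eval (r1 < (2 + (lane // 2))) 0000000011111111
step 31: r3 <- (max(8, r2) - (r2 + 7)) 0000000000111111
step 32: r3 <- (max(-3, r3) - r2)     0000000000111111
step 33: r1 <- (r1 + 1)               0000000000111111
step 34: eval (r1 < (2 + (lane // 2))) 0000000000111111
step 35: r3 <- (max(8, r2) - (r2 + 7)) 0000000000001111
step 36: r3 <- (max(-3, r3) - r2)     0000000000001111
step 37: r1 <- (r1 + 1)               0000000000001111
step 38: eval (r1 < (2 + (lane // 2))) 0000000000001111
step 39: r3 <- (max(8, r2) - (r2 + 7)) 0000000000000011
step 40: r3 <- (max(-3, r3) - r2)     0000000000000011
step 41: r1 <- (r1 + 1)               0000000000000011
step 42: eval (r1 < (2 + (lane // 2))) 0000000000000011
step 43: r1 <- ((lane + -6) + -6)     1111111111111111

Answer: 44 steps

r1: -12,-11,-10,-9,-8,-7,-6,-5,-4,-3,-2,-1,0,1,2,3
r3: 1,-31,-38,-45,-52,-59,-66,-73,-80,-87,-94,-101,-108,-115,-122,-129
r2: 0,28,35,42,49,56,63,70,77,84,91,98,105,112,119,126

steps = 44; useful = 463; efficiency = 463/704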